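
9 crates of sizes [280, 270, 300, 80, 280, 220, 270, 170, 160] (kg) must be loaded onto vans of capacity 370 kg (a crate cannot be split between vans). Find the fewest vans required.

7

Total = 300 + 280 + 280 + 270 + 270 + 220 + 170 + 160 + 80 = 2030 kg.
Lower bound: ⌈2030/370⌉ = 6 vans.
A packing using 7 vans:
  van 1: 300 = 300
  van 2: 280 + 80 = 360
  van 3: 280 = 280
  van 4: 270 = 270
  van 5: 270 = 270
  van 6: 220 = 220
  van 7: 170 + 160 = 330
No arrangement into 6 vans stays within capacity, so 7 is optimal.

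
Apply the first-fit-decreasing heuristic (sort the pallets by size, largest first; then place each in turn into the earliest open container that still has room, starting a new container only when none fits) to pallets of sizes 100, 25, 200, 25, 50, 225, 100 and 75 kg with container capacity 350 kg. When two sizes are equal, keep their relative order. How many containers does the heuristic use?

3

Sorted descending: 225, 200, 100, 100, 75, 50, 25, 25.
  225 → container 1 (new)  [load 225/350]
  200 → container 2 (new)  [load 200/350]
  100 → container 1  [load 325/350]
  100 → container 2  [load 300/350]
  75 → container 3 (new)  [load 75/350]
  50 → container 2  [load 350/350]
  25 → container 1  [load 350/350]
  25 → container 3  [load 100/350]
3 containers opened.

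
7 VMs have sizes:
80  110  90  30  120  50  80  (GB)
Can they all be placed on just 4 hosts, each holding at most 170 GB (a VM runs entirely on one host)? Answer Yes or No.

Yes

A valid assignment using 4 hosts:
  host 1: 120 + 50 = 170
  host 2: 110 + 30 = 140
  host 3: 90 + 80 = 170
  host 4: 80 = 80
Every load is within 170 GB, so 4 hosts suffice.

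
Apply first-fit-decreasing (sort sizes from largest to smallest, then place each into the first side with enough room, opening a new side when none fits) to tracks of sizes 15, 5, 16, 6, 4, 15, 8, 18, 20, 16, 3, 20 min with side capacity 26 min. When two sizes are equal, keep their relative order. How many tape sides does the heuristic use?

Sorted descending: 20, 20, 18, 16, 16, 15, 15, 8, 6, 5, 4, 3.
  20 → side 1 (new)  [load 20/26]
  20 → side 2 (new)  [load 20/26]
  18 → side 3 (new)  [load 18/26]
  16 → side 4 (new)  [load 16/26]
  16 → side 5 (new)  [load 16/26]
  15 → side 6 (new)  [load 15/26]
  15 → side 7 (new)  [load 15/26]
  8 → side 3  [load 26/26]
  6 → side 1  [load 26/26]
  5 → side 2  [load 25/26]
  4 → side 4  [load 20/26]
  3 → side 4  [load 23/26]
7 tape sides opened.

7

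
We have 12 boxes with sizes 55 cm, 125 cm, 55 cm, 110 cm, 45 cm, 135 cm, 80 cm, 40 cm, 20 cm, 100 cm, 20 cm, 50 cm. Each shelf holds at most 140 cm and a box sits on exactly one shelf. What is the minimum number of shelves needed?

7

Total = 135 + 125 + 110 + 100 + 80 + 55 + 55 + 50 + 45 + 40 + 20 + 20 = 835 cm.
Lower bound: ⌈835/140⌉ = 6 shelves.
A packing using 7 shelves:
  shelf 1: 135 = 135
  shelf 2: 125 = 125
  shelf 3: 110 + 20 = 130
  shelf 4: 100 + 40 = 140
  shelf 5: 80 + 55 = 135
  shelf 6: 55 + 50 + 20 = 125
  shelf 7: 45 = 45
No arrangement into 6 shelves stays within capacity, so 7 is optimal.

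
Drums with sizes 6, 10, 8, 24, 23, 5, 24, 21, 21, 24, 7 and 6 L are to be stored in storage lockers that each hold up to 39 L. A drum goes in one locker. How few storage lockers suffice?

6

Total = 24 + 24 + 24 + 23 + 21 + 21 + 10 + 8 + 7 + 6 + 6 + 5 = 179 L.
Lower bound: ⌈179/39⌉ = 5 storage lockers.
Also, 6 drums each exceed 39/2 L, and no two of those can share a locker, so at least 6 storage lockers are needed.
A packing using 6 storage lockers:
  locker 1: 24 + 10 + 5 = 39
  locker 2: 24 + 8 + 7 = 39
  locker 3: 24 + 6 + 6 = 36
  locker 4: 23 = 23
  locker 5: 21 = 21
  locker 6: 21 = 21
This matches the lower bound, so 6 is optimal.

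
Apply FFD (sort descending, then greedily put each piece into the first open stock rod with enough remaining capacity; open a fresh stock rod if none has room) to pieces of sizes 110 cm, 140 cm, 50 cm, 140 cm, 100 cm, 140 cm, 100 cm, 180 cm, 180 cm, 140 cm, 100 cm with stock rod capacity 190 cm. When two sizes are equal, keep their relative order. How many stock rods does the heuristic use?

Sorted descending: 180, 180, 140, 140, 140, 140, 110, 100, 100, 100, 50.
  180 → stock rod 1 (new)  [load 180/190]
  180 → stock rod 2 (new)  [load 180/190]
  140 → stock rod 3 (new)  [load 140/190]
  140 → stock rod 4 (new)  [load 140/190]
  140 → stock rod 5 (new)  [load 140/190]
  140 → stock rod 6 (new)  [load 140/190]
  110 → stock rod 7 (new)  [load 110/190]
  100 → stock rod 8 (new)  [load 100/190]
  100 → stock rod 9 (new)  [load 100/190]
  100 → stock rod 10 (new)  [load 100/190]
  50 → stock rod 3  [load 190/190]
10 stock rods opened.

10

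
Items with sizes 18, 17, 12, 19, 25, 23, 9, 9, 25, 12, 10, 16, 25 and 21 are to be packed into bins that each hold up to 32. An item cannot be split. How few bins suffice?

9

Total = 25 + 25 + 25 + 23 + 21 + 19 + 18 + 17 + 16 + 12 + 12 + 10 + 9 + 9 = 241.
Lower bound: ⌈241/32⌉ = 8 bins.
A packing using 9 bins:
  bin 1: 25 = 25
  bin 2: 25 = 25
  bin 3: 25 = 25
  bin 4: 23 + 9 = 32
  bin 5: 21 + 10 = 31
  bin 6: 19 + 12 = 31
  bin 7: 18 + 12 = 30
  bin 8: 17 + 9 = 26
  bin 9: 16 = 16
No arrangement into 8 bins stays within capacity, so 9 is optimal.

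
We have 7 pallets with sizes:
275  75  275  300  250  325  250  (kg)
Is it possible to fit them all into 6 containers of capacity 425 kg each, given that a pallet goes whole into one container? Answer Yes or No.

A valid assignment using 6 containers:
  container 1: 325 + 75 = 400
  container 2: 300 = 300
  container 3: 275 = 275
  container 4: 275 = 275
  container 5: 250 = 250
  container 6: 250 = 250
Every load is within 425 kg, so 6 containers suffice.

Yes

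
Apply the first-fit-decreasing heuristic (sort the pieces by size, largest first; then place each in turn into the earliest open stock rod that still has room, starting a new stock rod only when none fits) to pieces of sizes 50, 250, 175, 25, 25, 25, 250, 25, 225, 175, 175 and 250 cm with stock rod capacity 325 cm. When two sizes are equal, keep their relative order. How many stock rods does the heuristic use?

7

Sorted descending: 250, 250, 250, 225, 175, 175, 175, 50, 25, 25, 25, 25.
  250 → stock rod 1 (new)  [load 250/325]
  250 → stock rod 2 (new)  [load 250/325]
  250 → stock rod 3 (new)  [load 250/325]
  225 → stock rod 4 (new)  [load 225/325]
  175 → stock rod 5 (new)  [load 175/325]
  175 → stock rod 6 (new)  [load 175/325]
  175 → stock rod 7 (new)  [load 175/325]
  50 → stock rod 1  [load 300/325]
  25 → stock rod 1  [load 325/325]
  25 → stock rod 2  [load 275/325]
  25 → stock rod 2  [load 300/325]
  25 → stock rod 2  [load 325/325]
7 stock rods opened.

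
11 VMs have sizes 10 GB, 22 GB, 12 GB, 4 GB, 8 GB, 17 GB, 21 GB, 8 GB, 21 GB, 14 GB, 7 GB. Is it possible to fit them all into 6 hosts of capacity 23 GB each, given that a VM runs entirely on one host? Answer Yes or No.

No

Total = 144 GB; ⌈144/23⌉ = 7.
At least 7 hosts are required, but only 6 are allowed.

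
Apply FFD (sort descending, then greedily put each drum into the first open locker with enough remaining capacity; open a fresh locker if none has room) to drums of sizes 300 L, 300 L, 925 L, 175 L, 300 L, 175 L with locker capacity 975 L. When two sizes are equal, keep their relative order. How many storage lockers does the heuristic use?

Sorted descending: 925, 300, 300, 300, 175, 175.
  925 → locker 1 (new)  [load 925/975]
  300 → locker 2 (new)  [load 300/975]
  300 → locker 2  [load 600/975]
  300 → locker 2  [load 900/975]
  175 → locker 3 (new)  [load 175/975]
  175 → locker 3  [load 350/975]
3 storage lockers opened.

3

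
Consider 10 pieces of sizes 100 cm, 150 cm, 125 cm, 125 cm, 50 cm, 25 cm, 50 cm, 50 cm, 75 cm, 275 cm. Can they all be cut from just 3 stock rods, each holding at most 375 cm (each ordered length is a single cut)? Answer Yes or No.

A valid assignment using 3 stock rods:
  stock rod 1: 275 + 100 = 375
  stock rod 2: 150 + 125 + 75 + 25 = 375
  stock rod 3: 125 + 50 + 50 + 50 = 275
Every load is within 375 cm, so 3 stock rods suffice.

Yes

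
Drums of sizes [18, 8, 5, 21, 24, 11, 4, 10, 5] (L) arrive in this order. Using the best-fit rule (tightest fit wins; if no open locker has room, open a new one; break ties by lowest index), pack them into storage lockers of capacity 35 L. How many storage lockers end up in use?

4

  18 → locker 1 (new)  [load 18/35]
  8 → locker 1  [load 26/35]
  5 → locker 1  [load 31/35]
  21 → locker 2 (new)  [load 21/35]
  24 → locker 3 (new)  [load 24/35]
  11 → locker 3  [load 35/35]
  4 → locker 1  [load 35/35]
  10 → locker 2  [load 31/35]
  5 → locker 4 (new)  [load 5/35]
4 storage lockers opened.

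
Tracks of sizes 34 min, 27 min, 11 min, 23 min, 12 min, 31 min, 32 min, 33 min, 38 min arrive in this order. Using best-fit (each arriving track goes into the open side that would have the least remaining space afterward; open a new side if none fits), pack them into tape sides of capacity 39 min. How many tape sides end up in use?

  34 → side 1 (new)  [load 34/39]
  27 → side 2 (new)  [load 27/39]
  11 → side 2  [load 38/39]
  23 → side 3 (new)  [load 23/39]
  12 → side 3  [load 35/39]
  31 → side 4 (new)  [load 31/39]
  32 → side 5 (new)  [load 32/39]
  33 → side 6 (new)  [load 33/39]
  38 → side 7 (new)  [load 38/39]
7 tape sides opened.

7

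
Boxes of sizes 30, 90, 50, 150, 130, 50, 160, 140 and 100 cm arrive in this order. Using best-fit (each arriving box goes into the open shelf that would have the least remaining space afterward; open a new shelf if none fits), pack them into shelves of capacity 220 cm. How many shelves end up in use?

6

  30 → shelf 1 (new)  [load 30/220]
  90 → shelf 1  [load 120/220]
  50 → shelf 1  [load 170/220]
  150 → shelf 2 (new)  [load 150/220]
  130 → shelf 3 (new)  [load 130/220]
  50 → shelf 1  [load 220/220]
  160 → shelf 4 (new)  [load 160/220]
  140 → shelf 5 (new)  [load 140/220]
  100 → shelf 6 (new)  [load 100/220]
6 shelves opened.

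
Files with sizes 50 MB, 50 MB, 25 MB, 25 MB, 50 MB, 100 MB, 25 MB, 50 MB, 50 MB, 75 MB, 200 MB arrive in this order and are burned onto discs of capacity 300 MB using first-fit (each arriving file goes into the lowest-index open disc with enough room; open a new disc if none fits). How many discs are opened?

3

  50 → disc 1 (new)  [load 50/300]
  50 → disc 1  [load 100/300]
  25 → disc 1  [load 125/300]
  25 → disc 1  [load 150/300]
  50 → disc 1  [load 200/300]
  100 → disc 1  [load 300/300]
  25 → disc 2 (new)  [load 25/300]
  50 → disc 2  [load 75/300]
  50 → disc 2  [load 125/300]
  75 → disc 2  [load 200/300]
  200 → disc 3 (new)  [load 200/300]
3 discs opened.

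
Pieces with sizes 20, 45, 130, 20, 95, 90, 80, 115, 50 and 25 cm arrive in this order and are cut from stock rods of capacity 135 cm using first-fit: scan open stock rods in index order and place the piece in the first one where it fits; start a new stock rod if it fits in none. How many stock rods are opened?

6

  20 → stock rod 1 (new)  [load 20/135]
  45 → stock rod 1  [load 65/135]
  130 → stock rod 2 (new)  [load 130/135]
  20 → stock rod 1  [load 85/135]
  95 → stock rod 3 (new)  [load 95/135]
  90 → stock rod 4 (new)  [load 90/135]
  80 → stock rod 5 (new)  [load 80/135]
  115 → stock rod 6 (new)  [load 115/135]
  50 → stock rod 1  [load 135/135]
  25 → stock rod 3  [load 120/135]
6 stock rods opened.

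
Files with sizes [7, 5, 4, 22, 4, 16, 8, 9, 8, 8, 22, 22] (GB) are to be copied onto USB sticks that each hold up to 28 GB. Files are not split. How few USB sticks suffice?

Total = 22 + 22 + 22 + 16 + 9 + 8 + 8 + 8 + 7 + 5 + 4 + 4 = 135 GB.
Lower bound: ⌈135/28⌉ = 5 USB sticks.
A packing using 6 USB sticks:
  USB stick 1: 22 + 5 = 27
  USB stick 2: 22 + 4 = 26
  USB stick 3: 22 + 4 = 26
  USB stick 4: 16 + 9 = 25
  USB stick 5: 8 + 8 + 8 = 24
  USB stick 6: 7 = 7
No arrangement into 5 USB sticks stays within capacity, so 6 is optimal.

6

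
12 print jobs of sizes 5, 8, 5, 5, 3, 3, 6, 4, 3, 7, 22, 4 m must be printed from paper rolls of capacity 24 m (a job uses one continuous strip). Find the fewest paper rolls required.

Total = 22 + 8 + 7 + 6 + 5 + 5 + 5 + 4 + 4 + 3 + 3 + 3 = 75 m.
Lower bound: ⌈75/24⌉ = 4 paper rolls.
A packing using 4 paper rolls:
  roll 1: 22 = 22
  roll 2: 8 + 7 + 6 + 3 = 24
  roll 3: 5 + 5 + 5 + 4 + 4 = 23
  roll 4: 3 + 3 = 6
This matches the lower bound, so 4 is optimal.

4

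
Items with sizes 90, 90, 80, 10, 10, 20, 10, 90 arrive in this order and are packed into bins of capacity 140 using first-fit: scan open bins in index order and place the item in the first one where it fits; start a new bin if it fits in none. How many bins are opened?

  90 → bin 1 (new)  [load 90/140]
  90 → bin 2 (new)  [load 90/140]
  80 → bin 3 (new)  [load 80/140]
  10 → bin 1  [load 100/140]
  10 → bin 1  [load 110/140]
  20 → bin 1  [load 130/140]
  10 → bin 1  [load 140/140]
  90 → bin 4 (new)  [load 90/140]
4 bins opened.

4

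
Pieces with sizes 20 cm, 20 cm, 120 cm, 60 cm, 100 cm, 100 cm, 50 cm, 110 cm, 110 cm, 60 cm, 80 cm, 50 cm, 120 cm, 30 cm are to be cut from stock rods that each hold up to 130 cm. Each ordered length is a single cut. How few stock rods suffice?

Total = 120 + 120 + 110 + 110 + 100 + 100 + 80 + 60 + 60 + 50 + 50 + 30 + 20 + 20 = 1030 cm.
Lower bound: ⌈1030/130⌉ = 8 stock rods.
A packing using 9 stock rods:
  stock rod 1: 120 = 120
  stock rod 2: 120 = 120
  stock rod 3: 110 + 20 = 130
  stock rod 4: 110 + 20 = 130
  stock rod 5: 100 + 30 = 130
  stock rod 6: 100 = 100
  stock rod 7: 80 + 50 = 130
  stock rod 8: 60 + 60 = 120
  stock rod 9: 50 = 50
No arrangement into 8 stock rods stays within capacity, so 9 is optimal.

9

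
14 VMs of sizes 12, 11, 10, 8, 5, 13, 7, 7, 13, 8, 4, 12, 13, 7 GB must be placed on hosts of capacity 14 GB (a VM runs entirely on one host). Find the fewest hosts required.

11

Total = 13 + 13 + 13 + 12 + 12 + 11 + 10 + 8 + 8 + 7 + 7 + 7 + 5 + 4 = 130 GB.
Lower bound: ⌈130/14⌉ = 10 hosts.
A packing using 11 hosts:
  host 1: 13 = 13
  host 2: 13 = 13
  host 3: 13 = 13
  host 4: 12 = 12
  host 5: 12 = 12
  host 6: 11 = 11
  host 7: 10 + 4 = 14
  host 8: 8 + 5 = 13
  host 9: 8 = 8
  host 10: 7 + 7 = 14
  host 11: 7 = 7
No arrangement into 10 hosts stays within capacity, so 11 is optimal.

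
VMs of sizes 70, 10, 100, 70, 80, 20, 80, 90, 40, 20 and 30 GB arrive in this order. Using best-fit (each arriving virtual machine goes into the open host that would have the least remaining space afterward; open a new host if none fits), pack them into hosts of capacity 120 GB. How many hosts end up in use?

6

  70 → host 1 (new)  [load 70/120]
  10 → host 1  [load 80/120]
  100 → host 2 (new)  [load 100/120]
  70 → host 3 (new)  [load 70/120]
  80 → host 4 (new)  [load 80/120]
  20 → host 2  [load 120/120]
  80 → host 5 (new)  [load 80/120]
  90 → host 6 (new)  [load 90/120]
  40 → host 1  [load 120/120]
  20 → host 6  [load 110/120]
  30 → host 4  [load 110/120]
6 hosts opened.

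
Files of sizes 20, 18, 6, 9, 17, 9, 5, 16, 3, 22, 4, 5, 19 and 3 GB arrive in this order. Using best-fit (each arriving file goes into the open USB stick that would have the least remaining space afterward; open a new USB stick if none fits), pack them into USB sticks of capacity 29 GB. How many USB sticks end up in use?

6

  20 → USB stick 1 (new)  [load 20/29]
  18 → USB stick 2 (new)  [load 18/29]
  6 → USB stick 1  [load 26/29]
  9 → USB stick 2  [load 27/29]
  17 → USB stick 3 (new)  [load 17/29]
  9 → USB stick 3  [load 26/29]
  5 → USB stick 4 (new)  [load 5/29]
  16 → USB stick 4  [load 21/29]
  3 → USB stick 1  [load 29/29]
  22 → USB stick 5 (new)  [load 22/29]
  4 → USB stick 5  [load 26/29]
  5 → USB stick 4  [load 26/29]
  19 → USB stick 6 (new)  [load 19/29]
  3 → USB stick 3  [load 29/29]
6 USB sticks opened.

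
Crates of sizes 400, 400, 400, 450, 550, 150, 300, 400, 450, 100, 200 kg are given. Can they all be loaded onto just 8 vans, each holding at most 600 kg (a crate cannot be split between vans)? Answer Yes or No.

Yes

A valid assignment using 8 vans:
  van 1: 550 = 550
  van 2: 450 + 150 = 600
  van 3: 450 + 100 = 550
  van 4: 400 + 200 = 600
  van 5: 400 = 400
  van 6: 400 = 400
  van 7: 400 = 400
  van 8: 300 = 300
Every load is within 600 kg, so 8 vans suffice.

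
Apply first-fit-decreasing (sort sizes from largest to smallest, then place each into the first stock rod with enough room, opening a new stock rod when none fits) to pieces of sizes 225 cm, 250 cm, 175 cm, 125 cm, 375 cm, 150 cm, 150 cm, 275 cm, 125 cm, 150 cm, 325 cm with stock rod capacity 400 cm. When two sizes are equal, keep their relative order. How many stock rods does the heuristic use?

Sorted descending: 375, 325, 275, 250, 225, 175, 150, 150, 150, 125, 125.
  375 → stock rod 1 (new)  [load 375/400]
  325 → stock rod 2 (new)  [load 325/400]
  275 → stock rod 3 (new)  [load 275/400]
  250 → stock rod 4 (new)  [load 250/400]
  225 → stock rod 5 (new)  [load 225/400]
  175 → stock rod 5  [load 400/400]
  150 → stock rod 4  [load 400/400]
  150 → stock rod 6 (new)  [load 150/400]
  150 → stock rod 6  [load 300/400]
  125 → stock rod 3  [load 400/400]
  125 → stock rod 7 (new)  [load 125/400]
7 stock rods opened.

7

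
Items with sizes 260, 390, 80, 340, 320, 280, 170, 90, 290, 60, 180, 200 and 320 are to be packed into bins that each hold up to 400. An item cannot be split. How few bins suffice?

Total = 390 + 340 + 320 + 320 + 290 + 280 + 260 + 200 + 180 + 170 + 90 + 80 + 60 = 2980.
Lower bound: ⌈2980/400⌉ = 8 bins.
A packing using 9 bins:
  bin 1: 390 = 390
  bin 2: 340 + 60 = 400
  bin 3: 320 + 80 = 400
  bin 4: 320 = 320
  bin 5: 290 + 90 = 380
  bin 6: 280 = 280
  bin 7: 260 = 260
  bin 8: 200 + 180 = 380
  bin 9: 170 = 170
No arrangement into 8 bins stays within capacity, so 9 is optimal.

9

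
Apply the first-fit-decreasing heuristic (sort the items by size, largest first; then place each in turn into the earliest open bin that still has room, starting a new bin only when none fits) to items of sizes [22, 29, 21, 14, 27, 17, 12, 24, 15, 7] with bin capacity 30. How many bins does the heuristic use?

Sorted descending: 29, 27, 24, 22, 21, 17, 15, 14, 12, 7.
  29 → bin 1 (new)  [load 29/30]
  27 → bin 2 (new)  [load 27/30]
  24 → bin 3 (new)  [load 24/30]
  22 → bin 4 (new)  [load 22/30]
  21 → bin 5 (new)  [load 21/30]
  17 → bin 6 (new)  [load 17/30]
  15 → bin 7 (new)  [load 15/30]
  14 → bin 7  [load 29/30]
  12 → bin 6  [load 29/30]
  7 → bin 4  [load 29/30]
7 bins opened.

7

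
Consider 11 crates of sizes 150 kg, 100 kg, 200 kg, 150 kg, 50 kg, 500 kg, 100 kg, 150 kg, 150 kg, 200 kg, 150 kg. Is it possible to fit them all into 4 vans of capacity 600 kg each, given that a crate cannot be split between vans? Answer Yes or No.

A valid assignment using 4 vans:
  van 1: 500 + 100 = 600
  van 2: 200 + 200 + 150 + 50 = 600
  van 3: 150 + 150 + 150 + 150 = 600
  van 4: 100 = 100
Every load is within 600 kg, so 4 vans suffice.

Yes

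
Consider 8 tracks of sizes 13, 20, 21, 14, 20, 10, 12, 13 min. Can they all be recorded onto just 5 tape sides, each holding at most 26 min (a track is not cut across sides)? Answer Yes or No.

Total = 123 min; ⌈123/26⌉ = 5.
The bound of 5 does not rule out 5, but exhaustive search shows no assignment into 5 tape sides of capacity 26 min exists — the minimum is 6.

No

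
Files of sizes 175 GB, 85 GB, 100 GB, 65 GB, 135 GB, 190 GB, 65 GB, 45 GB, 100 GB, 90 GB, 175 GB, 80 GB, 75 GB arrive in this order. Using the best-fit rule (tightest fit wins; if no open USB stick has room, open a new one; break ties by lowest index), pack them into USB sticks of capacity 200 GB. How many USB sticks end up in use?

  175 → USB stick 1 (new)  [load 175/200]
  85 → USB stick 2 (new)  [load 85/200]
  100 → USB stick 2  [load 185/200]
  65 → USB stick 3 (new)  [load 65/200]
  135 → USB stick 3  [load 200/200]
  190 → USB stick 4 (new)  [load 190/200]
  65 → USB stick 5 (new)  [load 65/200]
  45 → USB stick 5  [load 110/200]
  100 → USB stick 6 (new)  [load 100/200]
  90 → USB stick 5  [load 200/200]
  175 → USB stick 7 (new)  [load 175/200]
  80 → USB stick 6  [load 180/200]
  75 → USB stick 8 (new)  [load 75/200]
8 USB sticks opened.

8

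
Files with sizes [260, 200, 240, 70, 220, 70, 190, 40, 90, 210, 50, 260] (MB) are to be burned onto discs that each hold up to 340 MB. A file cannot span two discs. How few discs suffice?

7

Total = 260 + 260 + 240 + 220 + 210 + 200 + 190 + 90 + 70 + 70 + 50 + 40 = 1900 MB.
Lower bound: ⌈1900/340⌉ = 6 discs.
Also, 7 files each exceed 170 MB, and no two of those can share a disc, so at least 7 discs are needed.
A packing using 7 discs:
  disc 1: 260 + 70 = 330
  disc 2: 260 + 70 = 330
  disc 3: 240 + 90 = 330
  disc 4: 220 + 50 + 40 = 310
  disc 5: 210 = 210
  disc 6: 200 = 200
  disc 7: 190 = 190
This matches the lower bound, so 7 is optimal.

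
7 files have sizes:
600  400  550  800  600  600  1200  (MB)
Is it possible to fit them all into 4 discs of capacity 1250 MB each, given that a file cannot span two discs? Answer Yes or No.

Yes

A valid assignment using 4 discs:
  disc 1: 1200 = 1200
  disc 2: 800 + 400 = 1200
  disc 3: 600 + 600 = 1200
  disc 4: 600 + 550 = 1150
Every load is within 1250 MB, so 4 discs suffice.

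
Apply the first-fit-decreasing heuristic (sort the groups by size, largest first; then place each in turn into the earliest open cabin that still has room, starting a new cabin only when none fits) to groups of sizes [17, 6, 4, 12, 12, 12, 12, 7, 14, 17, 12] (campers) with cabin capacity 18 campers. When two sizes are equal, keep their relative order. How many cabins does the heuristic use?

9

Sorted descending: 17, 17, 14, 12, 12, 12, 12, 12, 7, 6, 4.
  17 → cabin 1 (new)  [load 17/18]
  17 → cabin 2 (new)  [load 17/18]
  14 → cabin 3 (new)  [load 14/18]
  12 → cabin 4 (new)  [load 12/18]
  12 → cabin 5 (new)  [load 12/18]
  12 → cabin 6 (new)  [load 12/18]
  12 → cabin 7 (new)  [load 12/18]
  12 → cabin 8 (new)  [load 12/18]
  7 → cabin 9 (new)  [load 7/18]
  6 → cabin 4  [load 18/18]
  4 → cabin 3  [load 18/18]
9 cabins opened.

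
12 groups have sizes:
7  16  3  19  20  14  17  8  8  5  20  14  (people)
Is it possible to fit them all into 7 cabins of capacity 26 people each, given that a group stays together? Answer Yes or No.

A valid assignment using 7 cabins:
  cabin 1: 20 + 5 = 25
  cabin 2: 20 + 3 = 23
  cabin 3: 19 + 7 = 26
  cabin 4: 17 + 8 = 25
  cabin 5: 16 + 8 = 24
  cabin 6: 14 = 14
  cabin 7: 14 = 14
Every load is within 26 people, so 7 cabins suffice.

Yes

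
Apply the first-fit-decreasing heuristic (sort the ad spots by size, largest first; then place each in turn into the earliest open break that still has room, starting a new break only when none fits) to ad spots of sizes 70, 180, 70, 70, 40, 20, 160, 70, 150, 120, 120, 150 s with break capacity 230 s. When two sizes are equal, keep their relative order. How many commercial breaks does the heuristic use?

6

Sorted descending: 180, 160, 150, 150, 120, 120, 70, 70, 70, 70, 40, 20.
  180 → break 1 (new)  [load 180/230]
  160 → break 2 (new)  [load 160/230]
  150 → break 3 (new)  [load 150/230]
  150 → break 4 (new)  [load 150/230]
  120 → break 5 (new)  [load 120/230]
  120 → break 6 (new)  [load 120/230]
  70 → break 2  [load 230/230]
  70 → break 3  [load 220/230]
  70 → break 4  [load 220/230]
  70 → break 5  [load 190/230]
  40 → break 1  [load 220/230]
  20 → break 5  [load 210/230]
6 commercial breaks opened.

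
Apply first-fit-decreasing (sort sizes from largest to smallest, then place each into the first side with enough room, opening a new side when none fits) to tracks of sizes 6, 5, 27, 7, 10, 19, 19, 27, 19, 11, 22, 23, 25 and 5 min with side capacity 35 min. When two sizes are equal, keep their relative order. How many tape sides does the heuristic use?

8

Sorted descending: 27, 27, 25, 23, 22, 19, 19, 19, 11, 10, 7, 6, 5, 5.
  27 → side 1 (new)  [load 27/35]
  27 → side 2 (new)  [load 27/35]
  25 → side 3 (new)  [load 25/35]
  23 → side 4 (new)  [load 23/35]
  22 → side 5 (new)  [load 22/35]
  19 → side 6 (new)  [load 19/35]
  19 → side 7 (new)  [load 19/35]
  19 → side 8 (new)  [load 19/35]
  11 → side 4  [load 34/35]
  10 → side 3  [load 35/35]
  7 → side 1  [load 34/35]
  6 → side 2  [load 33/35]
  5 → side 5  [load 27/35]
  5 → side 5  [load 32/35]
8 tape sides opened.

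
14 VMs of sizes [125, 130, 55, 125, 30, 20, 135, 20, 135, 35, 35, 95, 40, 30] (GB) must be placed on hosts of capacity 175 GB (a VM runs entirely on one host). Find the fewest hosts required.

6

Total = 135 + 135 + 130 + 125 + 125 + 95 + 55 + 40 + 35 + 35 + 30 + 30 + 20 + 20 = 1010 GB.
Lower bound: ⌈1010/175⌉ = 6 hosts.
A packing using 6 hosts:
  host 1: 135 + 40 = 175
  host 2: 135 + 35 = 170
  host 3: 130 + 35 = 165
  host 4: 125 + 30 + 20 = 175
  host 5: 125 + 30 + 20 = 175
  host 6: 95 + 55 = 150
This matches the lower bound, so 6 is optimal.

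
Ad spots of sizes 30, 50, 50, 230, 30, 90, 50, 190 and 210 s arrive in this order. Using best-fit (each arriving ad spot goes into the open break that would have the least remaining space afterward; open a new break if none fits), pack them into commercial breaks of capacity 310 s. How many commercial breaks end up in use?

  30 → break 1 (new)  [load 30/310]
  50 → break 1  [load 80/310]
  50 → break 1  [load 130/310]
  230 → break 2 (new)  [load 230/310]
  30 → break 2  [load 260/310]
  90 → break 1  [load 220/310]
  50 → break 2  [load 310/310]
  190 → break 3 (new)  [load 190/310]
  210 → break 4 (new)  [load 210/310]
4 commercial breaks opened.

4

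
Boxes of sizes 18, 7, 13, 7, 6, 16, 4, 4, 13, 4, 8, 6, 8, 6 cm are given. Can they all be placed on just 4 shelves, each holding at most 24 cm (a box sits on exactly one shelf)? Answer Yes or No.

No

Total = 120 cm; ⌈120/24⌉ = 5.
At least 5 shelves are required, but only 4 are allowed.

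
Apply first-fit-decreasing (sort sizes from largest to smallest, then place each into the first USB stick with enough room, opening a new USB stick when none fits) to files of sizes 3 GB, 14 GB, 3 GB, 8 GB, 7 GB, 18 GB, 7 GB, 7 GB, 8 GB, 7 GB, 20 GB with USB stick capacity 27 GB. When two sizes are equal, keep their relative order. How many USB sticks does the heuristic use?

Sorted descending: 20, 18, 14, 8, 8, 7, 7, 7, 7, 3, 3.
  20 → USB stick 1 (new)  [load 20/27]
  18 → USB stick 2 (new)  [load 18/27]
  14 → USB stick 3 (new)  [load 14/27]
  8 → USB stick 2  [load 26/27]
  8 → USB stick 3  [load 22/27]
  7 → USB stick 1  [load 27/27]
  7 → USB stick 4 (new)  [load 7/27]
  7 → USB stick 4  [load 14/27]
  7 → USB stick 4  [load 21/27]
  3 → USB stick 3  [load 25/27]
  3 → USB stick 4  [load 24/27]
4 USB sticks opened.

4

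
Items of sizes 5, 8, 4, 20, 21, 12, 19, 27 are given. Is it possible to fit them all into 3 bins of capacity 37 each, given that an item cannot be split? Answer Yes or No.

Total = 116; ⌈116/37⌉ = 4.
At least 4 bins are required, but only 3 are allowed.

No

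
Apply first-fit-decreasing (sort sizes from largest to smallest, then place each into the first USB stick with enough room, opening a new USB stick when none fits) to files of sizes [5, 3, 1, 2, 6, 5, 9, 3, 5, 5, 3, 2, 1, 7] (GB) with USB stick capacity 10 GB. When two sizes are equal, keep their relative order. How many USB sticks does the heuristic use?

6

Sorted descending: 9, 7, 6, 5, 5, 5, 5, 3, 3, 3, 2, 2, 1, 1.
  9 → USB stick 1 (new)  [load 9/10]
  7 → USB stick 2 (new)  [load 7/10]
  6 → USB stick 3 (new)  [load 6/10]
  5 → USB stick 4 (new)  [load 5/10]
  5 → USB stick 4  [load 10/10]
  5 → USB stick 5 (new)  [load 5/10]
  5 → USB stick 5  [load 10/10]
  3 → USB stick 2  [load 10/10]
  3 → USB stick 3  [load 9/10]
  3 → USB stick 6 (new)  [load 3/10]
  2 → USB stick 6  [load 5/10]
  2 → USB stick 6  [load 7/10]
  1 → USB stick 1  [load 10/10]
  1 → USB stick 3  [load 10/10]
6 USB sticks opened.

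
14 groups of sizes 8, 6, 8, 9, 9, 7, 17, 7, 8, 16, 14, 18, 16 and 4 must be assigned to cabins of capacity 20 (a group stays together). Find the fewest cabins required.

Total = 18 + 17 + 16 + 16 + 14 + 9 + 9 + 8 + 8 + 8 + 7 + 7 + 6 + 4 = 147.
Lower bound: ⌈147/20⌉ = 8 cabins.
A packing using 9 cabins:
  cabin 1: 18 = 18
  cabin 2: 17 = 17
  cabin 3: 16 + 4 = 20
  cabin 4: 16 = 16
  cabin 5: 14 + 6 = 20
  cabin 6: 9 + 9 = 18
  cabin 7: 8 + 8 = 16
  cabin 8: 8 + 7 = 15
  cabin 9: 7 = 7
No arrangement into 8 cabins stays within capacity, so 9 is optimal.

9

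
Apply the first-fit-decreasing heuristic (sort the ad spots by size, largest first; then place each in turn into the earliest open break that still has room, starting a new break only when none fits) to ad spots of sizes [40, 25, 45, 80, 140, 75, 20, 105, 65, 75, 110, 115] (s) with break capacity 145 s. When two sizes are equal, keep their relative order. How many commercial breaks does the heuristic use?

Sorted descending: 140, 115, 110, 105, 80, 75, 75, 65, 45, 40, 25, 20.
  140 → break 1 (new)  [load 140/145]
  115 → break 2 (new)  [load 115/145]
  110 → break 3 (new)  [load 110/145]
  105 → break 4 (new)  [load 105/145]
  80 → break 5 (new)  [load 80/145]
  75 → break 6 (new)  [load 75/145]
  75 → break 7 (new)  [load 75/145]
  65 → break 5  [load 145/145]
  45 → break 6  [load 120/145]
  40 → break 4  [load 145/145]
  25 → break 2  [load 140/145]
  20 → break 3  [load 130/145]
7 commercial breaks opened.

7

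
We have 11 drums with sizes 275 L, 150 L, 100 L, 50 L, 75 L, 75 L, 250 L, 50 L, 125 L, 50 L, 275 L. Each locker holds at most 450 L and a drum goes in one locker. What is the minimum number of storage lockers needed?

4

Total = 275 + 275 + 250 + 150 + 125 + 100 + 75 + 75 + 50 + 50 + 50 = 1475 L.
Lower bound: ⌈1475/450⌉ = 4 storage lockers.
A packing using 4 storage lockers:
  locker 1: 275 + 150 = 425
  locker 2: 275 + 125 + 50 = 450
  locker 3: 250 + 100 + 75 = 425
  locker 4: 75 + 50 + 50 = 175
This matches the lower bound, so 4 is optimal.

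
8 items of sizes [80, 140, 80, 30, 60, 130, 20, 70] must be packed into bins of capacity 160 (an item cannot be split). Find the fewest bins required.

Total = 140 + 130 + 80 + 80 + 70 + 60 + 30 + 20 = 610.
Lower bound: ⌈610/160⌉ = 4 bins.
A packing using 4 bins:
  bin 1: 140 + 20 = 160
  bin 2: 130 + 30 = 160
  bin 3: 80 + 80 = 160
  bin 4: 70 + 60 = 130
This matches the lower bound, so 4 is optimal.

4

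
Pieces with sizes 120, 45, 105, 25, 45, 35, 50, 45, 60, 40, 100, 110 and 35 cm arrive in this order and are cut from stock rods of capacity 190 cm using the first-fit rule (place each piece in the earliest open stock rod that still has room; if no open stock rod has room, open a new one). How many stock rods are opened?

  120 → stock rod 1 (new)  [load 120/190]
  45 → stock rod 1  [load 165/190]
  105 → stock rod 2 (new)  [load 105/190]
  25 → stock rod 1  [load 190/190]
  45 → stock rod 2  [load 150/190]
  35 → stock rod 2  [load 185/190]
  50 → stock rod 3 (new)  [load 50/190]
  45 → stock rod 3  [load 95/190]
  60 → stock rod 3  [load 155/190]
  40 → stock rod 4 (new)  [load 40/190]
  100 → stock rod 4  [load 140/190]
  110 → stock rod 5 (new)  [load 110/190]
  35 → stock rod 3  [load 190/190]
5 stock rods opened.

5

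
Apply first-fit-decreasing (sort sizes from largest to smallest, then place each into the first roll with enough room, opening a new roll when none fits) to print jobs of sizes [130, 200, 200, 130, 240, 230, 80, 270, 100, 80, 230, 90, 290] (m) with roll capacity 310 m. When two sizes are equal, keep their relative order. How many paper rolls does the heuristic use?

8

Sorted descending: 290, 270, 240, 230, 230, 200, 200, 130, 130, 100, 90, 80, 80.
  290 → roll 1 (new)  [load 290/310]
  270 → roll 2 (new)  [load 270/310]
  240 → roll 3 (new)  [load 240/310]
  230 → roll 4 (new)  [load 230/310]
  230 → roll 5 (new)  [load 230/310]
  200 → roll 6 (new)  [load 200/310]
  200 → roll 7 (new)  [load 200/310]
  130 → roll 8 (new)  [load 130/310]
  130 → roll 8  [load 260/310]
  100 → roll 6  [load 300/310]
  90 → roll 7  [load 290/310]
  80 → roll 4  [load 310/310]
  80 → roll 5  [load 310/310]
8 paper rolls opened.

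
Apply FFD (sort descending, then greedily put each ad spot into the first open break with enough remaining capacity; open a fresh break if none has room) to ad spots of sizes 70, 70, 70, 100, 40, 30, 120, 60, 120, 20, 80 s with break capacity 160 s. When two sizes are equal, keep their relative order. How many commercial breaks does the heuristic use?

Sorted descending: 120, 120, 100, 80, 70, 70, 70, 60, 40, 30, 20.
  120 → break 1 (new)  [load 120/160]
  120 → break 2 (new)  [load 120/160]
  100 → break 3 (new)  [load 100/160]
  80 → break 4 (new)  [load 80/160]
  70 → break 4  [load 150/160]
  70 → break 5 (new)  [load 70/160]
  70 → break 5  [load 140/160]
  60 → break 3  [load 160/160]
  40 → break 1  [load 160/160]
  30 → break 2  [load 150/160]
  20 → break 5  [load 160/160]
5 commercial breaks opened.

5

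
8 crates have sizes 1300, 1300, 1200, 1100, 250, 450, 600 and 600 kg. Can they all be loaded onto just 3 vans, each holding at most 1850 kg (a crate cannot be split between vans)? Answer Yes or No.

No

Total = 6800 kg; ⌈6800/1850⌉ = 4.
At least 4 vans are required, but only 3 are allowed.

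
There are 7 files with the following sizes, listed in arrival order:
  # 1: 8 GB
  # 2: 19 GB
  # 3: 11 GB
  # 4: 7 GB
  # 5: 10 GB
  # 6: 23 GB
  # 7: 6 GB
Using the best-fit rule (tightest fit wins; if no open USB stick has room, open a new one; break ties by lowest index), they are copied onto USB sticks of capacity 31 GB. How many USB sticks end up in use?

  8 → USB stick 1 (new)  [load 8/31]
  19 → USB stick 1  [load 27/31]
  11 → USB stick 2 (new)  [load 11/31]
  7 → USB stick 2  [load 18/31]
  10 → USB stick 2  [load 28/31]
  23 → USB stick 3 (new)  [load 23/31]
  6 → USB stick 3  [load 29/31]
3 USB sticks opened.

3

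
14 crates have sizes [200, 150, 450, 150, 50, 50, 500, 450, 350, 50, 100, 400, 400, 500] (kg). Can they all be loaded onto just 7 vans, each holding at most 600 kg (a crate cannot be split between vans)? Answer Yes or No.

Yes

A valid assignment using 7 vans:
  van 1: 500 + 100 = 600
  van 2: 500 + 50 + 50 = 600
  van 3: 450 + 150 = 600
  van 4: 450 + 150 = 600
  van 5: 400 + 200 = 600
  van 6: 400 + 50 = 450
  van 7: 350 = 350
Every load is within 600 kg, so 7 vans suffice.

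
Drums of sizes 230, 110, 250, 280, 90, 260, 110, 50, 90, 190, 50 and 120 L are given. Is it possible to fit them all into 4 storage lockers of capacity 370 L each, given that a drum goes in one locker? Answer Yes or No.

No

Total = 1830 L; ⌈1830/370⌉ = 5.
At least 5 storage lockers are required, but only 4 are allowed.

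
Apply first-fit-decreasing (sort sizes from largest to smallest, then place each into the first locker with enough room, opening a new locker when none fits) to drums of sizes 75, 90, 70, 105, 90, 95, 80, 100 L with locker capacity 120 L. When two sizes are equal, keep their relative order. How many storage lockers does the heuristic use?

8

Sorted descending: 105, 100, 95, 90, 90, 80, 75, 70.
  105 → locker 1 (new)  [load 105/120]
  100 → locker 2 (new)  [load 100/120]
  95 → locker 3 (new)  [load 95/120]
  90 → locker 4 (new)  [load 90/120]
  90 → locker 5 (new)  [load 90/120]
  80 → locker 6 (new)  [load 80/120]
  75 → locker 7 (new)  [load 75/120]
  70 → locker 8 (new)  [load 70/120]
8 storage lockers opened.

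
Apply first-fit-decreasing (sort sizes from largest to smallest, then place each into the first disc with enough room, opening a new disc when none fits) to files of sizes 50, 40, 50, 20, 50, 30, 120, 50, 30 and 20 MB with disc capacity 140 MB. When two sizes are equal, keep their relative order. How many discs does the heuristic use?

4

Sorted descending: 120, 50, 50, 50, 50, 40, 30, 30, 20, 20.
  120 → disc 1 (new)  [load 120/140]
  50 → disc 2 (new)  [load 50/140]
  50 → disc 2  [load 100/140]
  50 → disc 3 (new)  [load 50/140]
  50 → disc 3  [load 100/140]
  40 → disc 2  [load 140/140]
  30 → disc 3  [load 130/140]
  30 → disc 4 (new)  [load 30/140]
  20 → disc 1  [load 140/140]
  20 → disc 4  [load 50/140]
4 discs opened.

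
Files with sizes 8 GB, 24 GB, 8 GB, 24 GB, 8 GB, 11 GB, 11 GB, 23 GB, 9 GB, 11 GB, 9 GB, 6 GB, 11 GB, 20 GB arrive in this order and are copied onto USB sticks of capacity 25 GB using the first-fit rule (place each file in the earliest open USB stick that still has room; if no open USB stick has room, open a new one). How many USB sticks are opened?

9

  8 → USB stick 1 (new)  [load 8/25]
  24 → USB stick 2 (new)  [load 24/25]
  8 → USB stick 1  [load 16/25]
  24 → USB stick 3 (new)  [load 24/25]
  8 → USB stick 1  [load 24/25]
  11 → USB stick 4 (new)  [load 11/25]
  11 → USB stick 4  [load 22/25]
  23 → USB stick 5 (new)  [load 23/25]
  9 → USB stick 6 (new)  [load 9/25]
  11 → USB stick 6  [load 20/25]
  9 → USB stick 7 (new)  [load 9/25]
  6 → USB stick 7  [load 15/25]
  11 → USB stick 8 (new)  [load 11/25]
  20 → USB stick 9 (new)  [load 20/25]
9 USB sticks opened.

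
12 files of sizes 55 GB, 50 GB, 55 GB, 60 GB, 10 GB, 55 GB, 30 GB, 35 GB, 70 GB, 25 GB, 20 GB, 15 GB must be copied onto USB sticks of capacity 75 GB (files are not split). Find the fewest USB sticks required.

Total = 70 + 60 + 55 + 55 + 55 + 50 + 35 + 30 + 25 + 20 + 15 + 10 = 480 GB.
Lower bound: ⌈480/75⌉ = 7 USB sticks.
A packing using 7 USB sticks:
  USB stick 1: 70 = 70
  USB stick 2: 60 + 15 = 75
  USB stick 3: 55 + 20 = 75
  USB stick 4: 55 + 10 = 65
  USB stick 5: 55 = 55
  USB stick 6: 50 + 25 = 75
  USB stick 7: 35 + 30 = 65
This matches the lower bound, so 7 is optimal.

7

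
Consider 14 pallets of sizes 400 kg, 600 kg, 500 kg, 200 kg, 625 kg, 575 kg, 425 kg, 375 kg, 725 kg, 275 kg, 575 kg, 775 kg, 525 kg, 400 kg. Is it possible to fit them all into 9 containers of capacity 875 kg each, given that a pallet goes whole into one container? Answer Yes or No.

No

Total = 6975 kg; ⌈6975/875⌉ = 8.
The bound of 8 does not rule out 9, but exhaustive search shows no assignment into 9 containers of capacity 875 kg exists — the minimum is 10.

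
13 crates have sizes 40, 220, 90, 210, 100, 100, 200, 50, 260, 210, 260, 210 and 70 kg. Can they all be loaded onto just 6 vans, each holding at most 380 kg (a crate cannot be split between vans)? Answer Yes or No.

No

Total = 2020 kg; ⌈2020/380⌉ = 6.
7 crates each exceed half the capacity and cannot share a van, forcing at least 7 vans.
At least 7 vans are required, but only 6 are allowed.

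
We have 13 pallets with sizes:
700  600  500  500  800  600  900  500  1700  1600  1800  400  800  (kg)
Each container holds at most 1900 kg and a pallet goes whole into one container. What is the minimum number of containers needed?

7

Total = 1800 + 1700 + 1600 + 900 + 800 + 800 + 700 + 600 + 600 + 500 + 500 + 500 + 400 = 11400 kg.
Lower bound: ⌈11400/1900⌉ = 6 containers.
A packing using 7 containers:
  container 1: 1800 = 1800
  container 2: 1700 = 1700
  container 3: 1600 = 1600
  container 4: 900 + 800 = 1700
  container 5: 800 + 700 + 400 = 1900
  container 6: 600 + 600 + 500 = 1700
  container 7: 500 + 500 = 1000
No arrangement into 6 containers stays within capacity, so 7 is optimal.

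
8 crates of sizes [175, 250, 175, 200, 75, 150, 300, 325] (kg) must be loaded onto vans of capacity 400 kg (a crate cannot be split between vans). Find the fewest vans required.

5

Total = 325 + 300 + 250 + 200 + 175 + 175 + 150 + 75 = 1650 kg.
Lower bound: ⌈1650/400⌉ = 5 vans.
A packing using 5 vans:
  van 1: 325 + 75 = 400
  van 2: 300 = 300
  van 3: 250 + 150 = 400
  van 4: 200 + 175 = 375
  van 5: 175 = 175
This matches the lower bound, so 5 is optimal.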